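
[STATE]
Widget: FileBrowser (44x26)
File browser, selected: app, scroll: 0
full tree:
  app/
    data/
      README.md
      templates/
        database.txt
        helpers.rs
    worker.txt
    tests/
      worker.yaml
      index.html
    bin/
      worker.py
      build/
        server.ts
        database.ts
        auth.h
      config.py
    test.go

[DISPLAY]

> [-] app/                                  
    [+] data/                               
    worker.txt                              
    [+] tests/                              
    [+] bin/                                
    test.go                                 
                                            
                                            
                                            
                                            
                                            
                                            
                                            
                                            
                                            
                                            
                                            
                                            
                                            
                                            
                                            
                                            
                                            
                                            
                                            
                                            


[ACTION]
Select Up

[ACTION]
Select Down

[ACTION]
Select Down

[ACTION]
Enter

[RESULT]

  [-] app/                                  
    [+] data/                               
  > worker.txt                              
    [+] tests/                              
    [+] bin/                                
    test.go                                 
                                            
                                            
                                            
                                            
                                            
                                            
                                            
                                            
                                            
                                            
                                            
                                            
                                            
                                            
                                            
                                            
                                            
                                            
                                            
                                            


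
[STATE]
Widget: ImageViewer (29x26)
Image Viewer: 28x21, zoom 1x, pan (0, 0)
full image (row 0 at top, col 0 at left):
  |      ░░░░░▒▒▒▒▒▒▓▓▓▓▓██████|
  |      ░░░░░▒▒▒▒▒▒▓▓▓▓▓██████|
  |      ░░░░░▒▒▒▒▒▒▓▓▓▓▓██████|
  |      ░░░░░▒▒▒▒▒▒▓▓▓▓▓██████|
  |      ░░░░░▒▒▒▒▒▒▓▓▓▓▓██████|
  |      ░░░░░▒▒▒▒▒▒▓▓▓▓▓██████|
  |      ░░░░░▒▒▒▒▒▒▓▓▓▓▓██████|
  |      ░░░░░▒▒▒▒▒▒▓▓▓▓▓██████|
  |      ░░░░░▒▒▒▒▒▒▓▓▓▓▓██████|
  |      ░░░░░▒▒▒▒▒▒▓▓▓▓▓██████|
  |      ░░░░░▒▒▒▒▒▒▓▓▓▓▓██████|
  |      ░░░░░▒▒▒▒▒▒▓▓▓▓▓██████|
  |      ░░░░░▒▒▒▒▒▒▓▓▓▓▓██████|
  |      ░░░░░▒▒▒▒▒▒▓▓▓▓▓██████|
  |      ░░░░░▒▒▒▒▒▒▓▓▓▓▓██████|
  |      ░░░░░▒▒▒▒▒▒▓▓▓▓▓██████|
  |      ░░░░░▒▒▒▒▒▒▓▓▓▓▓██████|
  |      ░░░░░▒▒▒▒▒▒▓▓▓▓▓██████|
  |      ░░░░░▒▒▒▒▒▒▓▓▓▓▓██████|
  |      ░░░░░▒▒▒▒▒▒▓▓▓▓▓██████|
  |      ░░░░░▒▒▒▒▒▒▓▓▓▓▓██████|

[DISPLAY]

      ░░░░░▒▒▒▒▒▒▓▓▓▓▓██████ 
      ░░░░░▒▒▒▒▒▒▓▓▓▓▓██████ 
      ░░░░░▒▒▒▒▒▒▓▓▓▓▓██████ 
      ░░░░░▒▒▒▒▒▒▓▓▓▓▓██████ 
      ░░░░░▒▒▒▒▒▒▓▓▓▓▓██████ 
      ░░░░░▒▒▒▒▒▒▓▓▓▓▓██████ 
      ░░░░░▒▒▒▒▒▒▓▓▓▓▓██████ 
      ░░░░░▒▒▒▒▒▒▓▓▓▓▓██████ 
      ░░░░░▒▒▒▒▒▒▓▓▓▓▓██████ 
      ░░░░░▒▒▒▒▒▒▓▓▓▓▓██████ 
      ░░░░░▒▒▒▒▒▒▓▓▓▓▓██████ 
      ░░░░░▒▒▒▒▒▒▓▓▓▓▓██████ 
      ░░░░░▒▒▒▒▒▒▓▓▓▓▓██████ 
      ░░░░░▒▒▒▒▒▒▓▓▓▓▓██████ 
      ░░░░░▒▒▒▒▒▒▓▓▓▓▓██████ 
      ░░░░░▒▒▒▒▒▒▓▓▓▓▓██████ 
      ░░░░░▒▒▒▒▒▒▓▓▓▓▓██████ 
      ░░░░░▒▒▒▒▒▒▓▓▓▓▓██████ 
      ░░░░░▒▒▒▒▒▒▓▓▓▓▓██████ 
      ░░░░░▒▒▒▒▒▒▓▓▓▓▓██████ 
      ░░░░░▒▒▒▒▒▒▓▓▓▓▓██████ 
                             
                             
                             
                             
                             


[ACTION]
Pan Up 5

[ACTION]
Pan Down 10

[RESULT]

      ░░░░░▒▒▒▒▒▒▓▓▓▓▓██████ 
      ░░░░░▒▒▒▒▒▒▓▓▓▓▓██████ 
      ░░░░░▒▒▒▒▒▒▓▓▓▓▓██████ 
      ░░░░░▒▒▒▒▒▒▓▓▓▓▓██████ 
      ░░░░░▒▒▒▒▒▒▓▓▓▓▓██████ 
      ░░░░░▒▒▒▒▒▒▓▓▓▓▓██████ 
      ░░░░░▒▒▒▒▒▒▓▓▓▓▓██████ 
      ░░░░░▒▒▒▒▒▒▓▓▓▓▓██████ 
      ░░░░░▒▒▒▒▒▒▓▓▓▓▓██████ 
      ░░░░░▒▒▒▒▒▒▓▓▓▓▓██████ 
      ░░░░░▒▒▒▒▒▒▓▓▓▓▓██████ 
                             
                             
                             
                             
                             
                             
                             
                             
                             
                             
                             
                             
                             
                             
                             


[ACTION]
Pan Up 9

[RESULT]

      ░░░░░▒▒▒▒▒▒▓▓▓▓▓██████ 
      ░░░░░▒▒▒▒▒▒▓▓▓▓▓██████ 
      ░░░░░▒▒▒▒▒▒▓▓▓▓▓██████ 
      ░░░░░▒▒▒▒▒▒▓▓▓▓▓██████ 
      ░░░░░▒▒▒▒▒▒▓▓▓▓▓██████ 
      ░░░░░▒▒▒▒▒▒▓▓▓▓▓██████ 
      ░░░░░▒▒▒▒▒▒▓▓▓▓▓██████ 
      ░░░░░▒▒▒▒▒▒▓▓▓▓▓██████ 
      ░░░░░▒▒▒▒▒▒▓▓▓▓▓██████ 
      ░░░░░▒▒▒▒▒▒▓▓▓▓▓██████ 
      ░░░░░▒▒▒▒▒▒▓▓▓▓▓██████ 
      ░░░░░▒▒▒▒▒▒▓▓▓▓▓██████ 
      ░░░░░▒▒▒▒▒▒▓▓▓▓▓██████ 
      ░░░░░▒▒▒▒▒▒▓▓▓▓▓██████ 
      ░░░░░▒▒▒▒▒▒▓▓▓▓▓██████ 
      ░░░░░▒▒▒▒▒▒▓▓▓▓▓██████ 
      ░░░░░▒▒▒▒▒▒▓▓▓▓▓██████ 
      ░░░░░▒▒▒▒▒▒▓▓▓▓▓██████ 
      ░░░░░▒▒▒▒▒▒▓▓▓▓▓██████ 
      ░░░░░▒▒▒▒▒▒▓▓▓▓▓██████ 
                             
                             
                             
                             
                             
                             


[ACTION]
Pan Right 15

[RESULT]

▒▒▓▓▓▓▓██████                
▒▒▓▓▓▓▓██████                
▒▒▓▓▓▓▓██████                
▒▒▓▓▓▓▓██████                
▒▒▓▓▓▓▓██████                
▒▒▓▓▓▓▓██████                
▒▒▓▓▓▓▓██████                
▒▒▓▓▓▓▓██████                
▒▒▓▓▓▓▓██████                
▒▒▓▓▓▓▓██████                
▒▒▓▓▓▓▓██████                
▒▒▓▓▓▓▓██████                
▒▒▓▓▓▓▓██████                
▒▒▓▓▓▓▓██████                
▒▒▓▓▓▓▓██████                
▒▒▓▓▓▓▓██████                
▒▒▓▓▓▓▓██████                
▒▒▓▓▓▓▓██████                
▒▒▓▓▓▓▓██████                
▒▒▓▓▓▓▓██████                
                             
                             
                             
                             
                             
                             


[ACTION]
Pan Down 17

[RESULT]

▒▒▓▓▓▓▓██████                
▒▒▓▓▓▓▓██████                
▒▒▓▓▓▓▓██████                
                             
                             
                             
                             
                             
                             
                             
                             
                             
                             
                             
                             
                             
                             
                             
                             
                             
                             
                             
                             
                             
                             
                             


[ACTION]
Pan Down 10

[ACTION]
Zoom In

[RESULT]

░░░░░░░▒▒▒▒▒▒▒▒▒▒▒▒▓▓▓▓▓▓▓▓▓▓
░░░░░░░▒▒▒▒▒▒▒▒▒▒▒▒▓▓▓▓▓▓▓▓▓▓
░░░░░░░▒▒▒▒▒▒▒▒▒▒▒▒▓▓▓▓▓▓▓▓▓▓
░░░░░░░▒▒▒▒▒▒▒▒▒▒▒▒▓▓▓▓▓▓▓▓▓▓
░░░░░░░▒▒▒▒▒▒▒▒▒▒▒▒▓▓▓▓▓▓▓▓▓▓
░░░░░░░▒▒▒▒▒▒▒▒▒▒▒▒▓▓▓▓▓▓▓▓▓▓
░░░░░░░▒▒▒▒▒▒▒▒▒▒▒▒▓▓▓▓▓▓▓▓▓▓
░░░░░░░▒▒▒▒▒▒▒▒▒▒▒▒▓▓▓▓▓▓▓▓▓▓
░░░░░░░▒▒▒▒▒▒▒▒▒▒▒▒▓▓▓▓▓▓▓▓▓▓
░░░░░░░▒▒▒▒▒▒▒▒▒▒▒▒▓▓▓▓▓▓▓▓▓▓
░░░░░░░▒▒▒▒▒▒▒▒▒▒▒▒▓▓▓▓▓▓▓▓▓▓
░░░░░░░▒▒▒▒▒▒▒▒▒▒▒▒▓▓▓▓▓▓▓▓▓▓
░░░░░░░▒▒▒▒▒▒▒▒▒▒▒▒▓▓▓▓▓▓▓▓▓▓
░░░░░░░▒▒▒▒▒▒▒▒▒▒▒▒▓▓▓▓▓▓▓▓▓▓
                             
                             
                             
                             
                             
                             
                             
                             
                             
                             
                             
                             


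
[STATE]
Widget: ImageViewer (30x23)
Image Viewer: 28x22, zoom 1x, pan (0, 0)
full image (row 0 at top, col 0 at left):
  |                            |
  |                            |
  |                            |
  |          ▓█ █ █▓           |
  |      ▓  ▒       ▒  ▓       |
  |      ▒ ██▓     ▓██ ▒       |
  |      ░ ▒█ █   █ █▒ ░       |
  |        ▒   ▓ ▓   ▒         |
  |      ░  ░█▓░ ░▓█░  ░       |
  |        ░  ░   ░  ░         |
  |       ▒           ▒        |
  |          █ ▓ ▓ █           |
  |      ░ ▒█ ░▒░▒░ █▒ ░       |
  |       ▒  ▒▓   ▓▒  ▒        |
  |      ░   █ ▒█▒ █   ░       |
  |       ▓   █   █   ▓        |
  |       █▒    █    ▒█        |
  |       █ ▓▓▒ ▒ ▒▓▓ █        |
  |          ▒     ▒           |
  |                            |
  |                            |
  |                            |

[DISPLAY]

                              
                              
                              
          ▓█ █ █▓             
      ▓  ▒       ▒  ▓         
      ▒ ██▓     ▓██ ▒         
      ░ ▒█ █   █ █▒ ░         
        ▒   ▓ ▓   ▒           
      ░  ░█▓░ ░▓█░  ░         
        ░  ░   ░  ░           
       ▒           ▒          
          █ ▓ ▓ █             
      ░ ▒█ ░▒░▒░ █▒ ░         
       ▒  ▒▓   ▓▒  ▒          
      ░   █ ▒█▒ █   ░         
       ▓   █   █   ▓          
       █▒    █    ▒█          
       █ ▓▓▒ ▒ ▒▓▓ █          
          ▒     ▒             
                              
                              
                              
                              


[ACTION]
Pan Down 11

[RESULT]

          █ ▓ ▓ █             
      ░ ▒█ ░▒░▒░ █▒ ░         
       ▒  ▒▓   ▓▒  ▒          
      ░   █ ▒█▒ █   ░         
       ▓   █   █   ▓          
       █▒    █    ▒█          
       █ ▓▓▒ ▒ ▒▓▓ █          
          ▒     ▒             
                              
                              
                              
                              
                              
                              
                              
                              
                              
                              
                              
                              
                              
                              
                              


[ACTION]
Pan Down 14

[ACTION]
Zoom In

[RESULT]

            ░░  ▒▒██  ░░▒▒░░▒▒
              ▒▒    ▒▒▓▓      
              ▒▒    ▒▒▓▓      
            ░░      ██  ▒▒██▒▒
            ░░      ██  ▒▒██▒▒
              ▓▓      ██      
              ▓▓      ██      
              ██▒▒        ██  
              ██▒▒        ██  
              ██  ▓▓▓▓▒▒  ▒▒  
              ██  ▓▓▓▓▒▒  ▒▒  
                    ▒▒        
                    ▒▒        
                              
                              
                              
                              
                              
                              
                              
                              
                              
                              


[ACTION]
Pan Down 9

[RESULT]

              ██  ▓▓▓▓▒▒  ▒▒  
              ██  ▓▓▓▓▒▒  ▒▒  
                    ▒▒        
                    ▒▒        
                              
                              
                              
                              
                              
                              
                              
                              
                              
                              
                              
                              
                              
                              
                              
                              
                              
                              
                              


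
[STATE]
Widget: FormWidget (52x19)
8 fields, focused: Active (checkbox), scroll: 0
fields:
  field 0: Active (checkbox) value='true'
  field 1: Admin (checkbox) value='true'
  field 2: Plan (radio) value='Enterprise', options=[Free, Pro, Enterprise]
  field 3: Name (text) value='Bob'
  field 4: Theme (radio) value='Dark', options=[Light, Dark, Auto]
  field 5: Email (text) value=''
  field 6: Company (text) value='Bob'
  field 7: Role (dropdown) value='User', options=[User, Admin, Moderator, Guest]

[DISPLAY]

> Active:     [x]                                   
  Admin:      [x]                                   
  Plan:       ( ) Free  ( ) Pro  (●) Enterprise     
  Name:       [Bob                                 ]
  Theme:      ( ) Light  (●) Dark  ( ) Auto         
  Email:      [                                    ]
  Company:    [Bob                                 ]
  Role:       [User                               ▼]
                                                    
                                                    
                                                    
                                                    
                                                    
                                                    
                                                    
                                                    
                                                    
                                                    
                                                    


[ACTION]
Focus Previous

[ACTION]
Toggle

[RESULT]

  Active:     [x]                                   
  Admin:      [x]                                   
  Plan:       ( ) Free  ( ) Pro  (●) Enterprise     
  Name:       [Bob                                 ]
  Theme:      ( ) Light  (●) Dark  ( ) Auto         
  Email:      [                                    ]
  Company:    [Bob                                 ]
> Role:       [User                               ▼]
                                                    
                                                    
                                                    
                                                    
                                                    
                                                    
                                                    
                                                    
                                                    
                                                    
                                                    


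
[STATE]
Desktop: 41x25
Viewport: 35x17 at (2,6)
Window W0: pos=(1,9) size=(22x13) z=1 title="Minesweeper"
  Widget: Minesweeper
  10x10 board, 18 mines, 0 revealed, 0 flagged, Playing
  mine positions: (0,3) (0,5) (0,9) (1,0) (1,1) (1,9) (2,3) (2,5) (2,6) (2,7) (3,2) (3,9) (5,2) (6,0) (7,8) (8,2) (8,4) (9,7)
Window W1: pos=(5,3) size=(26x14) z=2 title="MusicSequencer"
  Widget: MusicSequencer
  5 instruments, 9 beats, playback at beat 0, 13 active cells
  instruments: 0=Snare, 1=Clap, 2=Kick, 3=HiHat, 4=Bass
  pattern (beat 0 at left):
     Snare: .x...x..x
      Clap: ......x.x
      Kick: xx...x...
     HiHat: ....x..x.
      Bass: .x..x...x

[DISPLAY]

   ┃      ▼12345678         ┃      
   ┃ Snare·█···█··█         ┃      
   ┃  Clap······█·█         ┃      
━━━┃  Kick██···█···         ┃      
 Mi┃ HiHat····█··█·         ┃      
───┃  Bass·█··█···█         ┃      
■■■┃                        ┃      
■■■┃                        ┃      
■■■┃                        ┃      
■■■┃                        ┃      
■■■┗━━━━━━━━━━━━━━━━━━━━━━━━┛      
■■■■■■■■■■          ┃              
■■■■■■■■■■          ┃              
■■■■■■■■■■          ┃              
■■■■■■■■■■          ┃              
━━━━━━━━━━━━━━━━━━━━┛              
                                   


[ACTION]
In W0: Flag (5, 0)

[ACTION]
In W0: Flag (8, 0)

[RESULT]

   ┃      ▼12345678         ┃      
   ┃ Snare·█···█··█         ┃      
   ┃  Clap······█·█         ┃      
━━━┃  Kick██···█···         ┃      
 Mi┃ HiHat····█··█·         ┃      
───┃  Bass·█··█···█         ┃      
■■■┃                        ┃      
■■■┃                        ┃      
■■■┃                        ┃      
■■■┃                        ┃      
■■■┗━━━━━━━━━━━━━━━━━━━━━━━━┛      
⚑■■■■■■■■■          ┃              
■■■■■■■■■■          ┃              
■■■■■■■■■■          ┃              
⚑■■■■■■■■■          ┃              
━━━━━━━━━━━━━━━━━━━━┛              
                                   


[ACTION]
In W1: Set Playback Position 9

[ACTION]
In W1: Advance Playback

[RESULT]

   ┃      0▼2345678         ┃      
   ┃ Snare·█···█··█         ┃      
   ┃  Clap······█·█         ┃      
━━━┃  Kick██···█···         ┃      
 Mi┃ HiHat····█··█·         ┃      
───┃  Bass·█··█···█         ┃      
■■■┃                        ┃      
■■■┃                        ┃      
■■■┃                        ┃      
■■■┃                        ┃      
■■■┗━━━━━━━━━━━━━━━━━━━━━━━━┛      
⚑■■■■■■■■■          ┃              
■■■■■■■■■■          ┃              
■■■■■■■■■■          ┃              
⚑■■■■■■■■■          ┃              
━━━━━━━━━━━━━━━━━━━━┛              
                                   


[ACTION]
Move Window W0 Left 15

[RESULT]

   ┃      0▼2345678         ┃      
   ┃ Snare·█···█··█         ┃      
   ┃  Clap······█·█         ┃      
━━━┃  Kick██···█···         ┃      
Min┃ HiHat····█··█·         ┃      
───┃  Bass·█··█···█         ┃      
■■■┃                        ┃      
■■■┃                        ┃      
■■■┃                        ┃      
■■■┃                        ┃      
■■■┗━━━━━━━━━━━━━━━━━━━━━━━━┛      
■■■■■■■■■          ┃               
■■■■■■■■■          ┃               
■■■■■■■■■          ┃               
■■■■■■■■■          ┃               
━━━━━━━━━━━━━━━━━━━┛               
                                   


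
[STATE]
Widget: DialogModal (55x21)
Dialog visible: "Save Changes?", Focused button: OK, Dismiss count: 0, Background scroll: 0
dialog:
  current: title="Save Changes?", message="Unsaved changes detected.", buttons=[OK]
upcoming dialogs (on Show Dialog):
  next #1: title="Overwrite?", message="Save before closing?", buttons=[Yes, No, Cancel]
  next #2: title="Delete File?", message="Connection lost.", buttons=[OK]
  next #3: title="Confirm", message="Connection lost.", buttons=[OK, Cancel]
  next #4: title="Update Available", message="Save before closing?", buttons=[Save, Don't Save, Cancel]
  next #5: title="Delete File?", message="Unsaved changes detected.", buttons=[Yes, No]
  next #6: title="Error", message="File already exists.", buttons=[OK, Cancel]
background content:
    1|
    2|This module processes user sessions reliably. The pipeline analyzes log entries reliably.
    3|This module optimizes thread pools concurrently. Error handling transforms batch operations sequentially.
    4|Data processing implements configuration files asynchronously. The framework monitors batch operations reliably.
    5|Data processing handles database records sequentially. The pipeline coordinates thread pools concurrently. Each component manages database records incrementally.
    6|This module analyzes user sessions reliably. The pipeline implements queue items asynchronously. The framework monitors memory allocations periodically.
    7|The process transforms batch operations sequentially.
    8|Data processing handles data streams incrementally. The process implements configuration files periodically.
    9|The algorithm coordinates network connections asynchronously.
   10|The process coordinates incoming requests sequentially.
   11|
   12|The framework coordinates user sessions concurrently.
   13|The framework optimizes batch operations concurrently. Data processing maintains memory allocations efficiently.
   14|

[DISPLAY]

                                                       
This module processes user sessions reliably. The pipel
This module optimizes thread pools concurrently. Error 
Data processing implements configuration files asynchro
Data processing handles database records sequentially. 
This module analyzes user sessions reliably. The pipeli
The process transforms batch operations sequentially.  
Data processing handles data streams incrementally. The
The algorithm┌───────────────────────────┐ons asynchron
The process c│       Save Changes?       │sequentially.
             │ Unsaved changes detected. │             
The framework│            [OK]           │ncurrently.  
The framework└───────────────────────────┘oncurrently. 
                                                       
                                                       
                                                       
                                                       
                                                       
                                                       
                                                       
                                                       


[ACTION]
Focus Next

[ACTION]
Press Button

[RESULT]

                                                       
This module processes user sessions reliably. The pipel
This module optimizes thread pools concurrently. Error 
Data processing implements configuration files asynchro
Data processing handles database records sequentially. 
This module analyzes user sessions reliably. The pipeli
The process transforms batch operations sequentially.  
Data processing handles data streams incrementally. The
The algorithm coordinates network connections asynchron
The process coordinates incoming requests sequentially.
                                                       
The framework coordinates user sessions concurrently.  
The framework optimizes batch operations concurrently. 
                                                       
                                                       
                                                       
                                                       
                                                       
                                                       
                                                       
                                                       


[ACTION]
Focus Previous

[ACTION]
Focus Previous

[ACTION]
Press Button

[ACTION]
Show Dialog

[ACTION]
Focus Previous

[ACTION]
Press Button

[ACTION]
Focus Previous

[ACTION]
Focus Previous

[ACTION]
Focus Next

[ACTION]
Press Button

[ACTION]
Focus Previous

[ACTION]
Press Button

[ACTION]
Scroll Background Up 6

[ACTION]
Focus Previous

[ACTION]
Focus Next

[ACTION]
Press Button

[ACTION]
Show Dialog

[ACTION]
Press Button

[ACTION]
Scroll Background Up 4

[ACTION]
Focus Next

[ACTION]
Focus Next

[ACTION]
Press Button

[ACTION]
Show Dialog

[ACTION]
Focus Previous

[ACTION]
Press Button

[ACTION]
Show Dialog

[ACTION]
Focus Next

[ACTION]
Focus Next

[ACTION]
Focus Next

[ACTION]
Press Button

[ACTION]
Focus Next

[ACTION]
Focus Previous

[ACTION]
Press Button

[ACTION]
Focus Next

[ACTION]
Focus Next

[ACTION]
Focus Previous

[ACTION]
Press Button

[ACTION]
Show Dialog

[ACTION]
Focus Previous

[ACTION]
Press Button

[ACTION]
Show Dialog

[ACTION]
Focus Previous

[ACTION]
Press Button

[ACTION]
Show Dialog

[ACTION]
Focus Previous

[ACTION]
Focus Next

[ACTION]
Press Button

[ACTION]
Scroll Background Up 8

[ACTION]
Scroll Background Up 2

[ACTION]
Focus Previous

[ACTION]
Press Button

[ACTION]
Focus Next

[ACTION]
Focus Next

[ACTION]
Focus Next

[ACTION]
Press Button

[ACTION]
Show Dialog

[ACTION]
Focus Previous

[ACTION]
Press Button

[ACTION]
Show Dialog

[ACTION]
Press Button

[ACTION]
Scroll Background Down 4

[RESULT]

Data processing handles database records sequentially. 
This module analyzes user sessions reliably. The pipeli
The process transforms batch operations sequentially.  
Data processing handles data streams incrementally. The
The algorithm coordinates network connections asynchron
The process coordinates incoming requests sequentially.
                                                       
The framework coordinates user sessions concurrently.  
The framework optimizes batch operations concurrently. 
                                                       
                                                       
                                                       
                                                       
                                                       
                                                       
                                                       
                                                       
                                                       
                                                       
                                                       
                                                       


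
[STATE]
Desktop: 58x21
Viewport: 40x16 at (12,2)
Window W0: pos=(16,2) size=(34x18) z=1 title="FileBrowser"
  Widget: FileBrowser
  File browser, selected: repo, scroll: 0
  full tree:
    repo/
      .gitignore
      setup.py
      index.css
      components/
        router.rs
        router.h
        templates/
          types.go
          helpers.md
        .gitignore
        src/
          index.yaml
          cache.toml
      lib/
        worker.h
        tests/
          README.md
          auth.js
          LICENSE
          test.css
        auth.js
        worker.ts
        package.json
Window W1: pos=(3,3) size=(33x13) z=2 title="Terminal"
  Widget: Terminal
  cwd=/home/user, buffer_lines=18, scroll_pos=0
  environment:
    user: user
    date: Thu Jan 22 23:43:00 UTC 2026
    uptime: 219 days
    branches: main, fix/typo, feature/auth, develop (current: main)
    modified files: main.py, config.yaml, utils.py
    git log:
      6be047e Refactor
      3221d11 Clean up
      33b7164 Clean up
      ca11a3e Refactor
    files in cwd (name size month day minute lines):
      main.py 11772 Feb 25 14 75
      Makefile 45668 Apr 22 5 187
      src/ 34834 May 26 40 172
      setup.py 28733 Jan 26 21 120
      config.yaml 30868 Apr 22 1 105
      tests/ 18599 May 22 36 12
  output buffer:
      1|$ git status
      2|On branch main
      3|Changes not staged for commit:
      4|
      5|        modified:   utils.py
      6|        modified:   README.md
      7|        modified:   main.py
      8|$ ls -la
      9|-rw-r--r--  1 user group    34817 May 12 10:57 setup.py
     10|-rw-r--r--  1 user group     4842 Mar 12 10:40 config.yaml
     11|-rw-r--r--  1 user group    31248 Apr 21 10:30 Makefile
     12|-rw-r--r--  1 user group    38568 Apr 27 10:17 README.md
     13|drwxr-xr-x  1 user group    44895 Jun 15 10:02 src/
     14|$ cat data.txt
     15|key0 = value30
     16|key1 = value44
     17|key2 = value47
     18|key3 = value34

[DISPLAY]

    ┏━━━━━━━━━━━━━━━━━━━━━━━━━━━━━━━━┓  
━━━━━━━━━━━━━━━━━━━━━━━┓             ┃  
l                      ┃─────────────┨  
───────────────────────┨             ┃  
atus                   ┃             ┃  
h main                 ┃             ┃  
not staged for commit: ┃             ┃  
                       ┃             ┃  
modified:   utils.py   ┃             ┃  
modified:   README.md  ┃             ┃  
modified:   main.py    ┃             ┃  
                       ┃             ┃  
--  1 user group    348┃             ┃  
━━━━━━━━━━━━━━━━━━━━━━━┛             ┃  
    ┃                                ┃  
    ┃                                ┃  


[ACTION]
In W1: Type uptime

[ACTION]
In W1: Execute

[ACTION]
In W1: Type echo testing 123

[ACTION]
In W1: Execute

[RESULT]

    ┏━━━━━━━━━━━━━━━━━━━━━━━━━━━━━━━━┓  
━━━━━━━━━━━━━━━━━━━━━━━┓             ┃  
l                      ┃─────────────┨  
───────────────────────┨             ┃  
alue30                 ┃             ┃  
alue44                 ┃             ┃  
alue47                 ┃             ┃  
alue34                 ┃             ┃  
                       ┃             ┃  
up 219 days            ┃             ┃  
esting 123             ┃             ┃  
123                    ┃             ┃  
                       ┃             ┃  
━━━━━━━━━━━━━━━━━━━━━━━┛             ┃  
    ┃                                ┃  
    ┃                                ┃  


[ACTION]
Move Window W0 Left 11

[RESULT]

━━━━━━━━━━━━━━━━━━━━━━━━━━┓             
━━━━━━━━━━━━━━━━━━━━━━━┓  ┃             
l                      ┃──┨             
───────────────────────┨  ┃             
alue30                 ┃  ┃             
alue44                 ┃  ┃             
alue47                 ┃  ┃             
alue34                 ┃  ┃             
                       ┃  ┃             
up 219 days            ┃  ┃             
esting 123             ┃  ┃             
123                    ┃  ┃             
                       ┃  ┃             
━━━━━━━━━━━━━━━━━━━━━━━┛  ┃             
                          ┃             
                          ┃             


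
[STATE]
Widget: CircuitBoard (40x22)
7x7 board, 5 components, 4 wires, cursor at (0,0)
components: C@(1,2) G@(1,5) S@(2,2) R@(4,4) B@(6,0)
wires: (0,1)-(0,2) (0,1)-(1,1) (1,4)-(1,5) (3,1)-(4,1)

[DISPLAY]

   0 1 2 3 4 5 6                        
0  [.]  · ─ ·                           
        │                               
1       ·   C       · ─ G               
                                        
2           S                           
                                        
3       ·                               
        │                               
4       ·           R                   
                                        
5                                       
                                        
6   B                                   
Cursor: (0,0)                           
                                        
                                        
                                        
                                        
                                        
                                        
                                        


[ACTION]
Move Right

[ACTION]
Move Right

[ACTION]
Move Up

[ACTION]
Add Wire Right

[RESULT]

   0 1 2 3 4 5 6                        
0       · ─[.]─ ·                       
        │                               
1       ·   C       · ─ G               
                                        
2           S                           
                                        
3       ·                               
        │                               
4       ·           R                   
                                        
5                                       
                                        
6   B                                   
Cursor: (0,2)                           
                                        
                                        
                                        
                                        
                                        
                                        
                                        


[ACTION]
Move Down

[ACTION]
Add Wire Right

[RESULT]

   0 1 2 3 4 5 6                        
0       · ─ · ─ ·                       
        │                               
1       ·  [C]─ ·   · ─ G               
                                        
2           S                           
                                        
3       ·                               
        │                               
4       ·           R                   
                                        
5                                       
                                        
6   B                                   
Cursor: (1,2)                           
                                        
                                        
                                        
                                        
                                        
                                        
                                        


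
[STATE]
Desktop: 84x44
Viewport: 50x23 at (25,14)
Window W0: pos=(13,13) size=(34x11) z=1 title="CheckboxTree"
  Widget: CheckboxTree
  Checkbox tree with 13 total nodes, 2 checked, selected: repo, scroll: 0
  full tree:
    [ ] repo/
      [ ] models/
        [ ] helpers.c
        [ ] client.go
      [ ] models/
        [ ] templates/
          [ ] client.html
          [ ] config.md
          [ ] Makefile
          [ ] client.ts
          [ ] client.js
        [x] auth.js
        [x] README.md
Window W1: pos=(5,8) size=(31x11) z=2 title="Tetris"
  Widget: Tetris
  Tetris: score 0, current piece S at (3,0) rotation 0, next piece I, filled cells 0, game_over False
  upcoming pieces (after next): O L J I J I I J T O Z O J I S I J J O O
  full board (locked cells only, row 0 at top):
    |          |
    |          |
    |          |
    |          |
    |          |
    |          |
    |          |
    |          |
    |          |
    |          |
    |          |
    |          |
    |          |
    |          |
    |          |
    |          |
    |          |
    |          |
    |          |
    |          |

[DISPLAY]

          ┃          ┃                            
          ┃──────────┨                            
          ┃          ┃                            
          ┃          ┃                            
━━━━━━━━━━┛          ┃                            
ient.go              ┃                            
ls/                  ┃                            
mplates/             ┃                            
client.html          ┃                            
━━━━━━━━━━━━━━━━━━━━━┛                            
                                                  
                                                  
                                                  
                                                  
                                                  
                                                  
                                                  
                                                  
                                                  
                                                  
                                                  
                                                  
                                                  


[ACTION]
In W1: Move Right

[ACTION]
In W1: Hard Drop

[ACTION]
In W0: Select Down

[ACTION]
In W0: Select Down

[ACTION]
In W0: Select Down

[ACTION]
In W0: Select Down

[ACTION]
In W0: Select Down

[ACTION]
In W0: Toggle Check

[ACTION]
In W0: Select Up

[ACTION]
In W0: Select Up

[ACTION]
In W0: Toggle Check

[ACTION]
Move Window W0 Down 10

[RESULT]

          ┃                                       
          ┃                                       
          ┃                                       
          ┃                                       
━━━━━━━━━━┛                                       
                                                  
                                                  
                                                  
                                                  
━━━━━━━━━━━━━━━━━━━━━┓                            
ee                   ┃                            
─────────────────────┨                            
                     ┃                            
ls/                  ┃                            
lpers.c              ┃                            
ient.go              ┃                            
ls/                  ┃                            
mplates/             ┃                            
client.html          ┃                            
━━━━━━━━━━━━━━━━━━━━━┛                            
                                                  
                                                  
                                                  
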